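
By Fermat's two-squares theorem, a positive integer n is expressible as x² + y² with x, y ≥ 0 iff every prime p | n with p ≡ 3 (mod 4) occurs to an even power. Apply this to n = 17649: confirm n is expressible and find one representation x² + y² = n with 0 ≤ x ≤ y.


Step 1: Factor n = 17649 = 3^2 · 37 · 53.
Step 2: Check the mod-4 condition on each prime factor: 3 ≡ 3 (mod 4), exponent 2 (must be even); 37 ≡ 1 (mod 4), exponent 1; 53 ≡ 1 (mod 4), exponent 1.
All primes ≡ 3 (mod 4) appear to even exponent (or don't appear), so by the two-squares theorem n IS expressible as a sum of two squares.
Step 3: Build a representation. Group n = k² · m with k = 3 and m = 37 · 53 = 1961 (a product of primes ≡ 1 (mod 4)); a representation of m scales to one of n via (k·x)² + (k·y)² = k²(x² + y²). Each prime p ≡ 1 (mod 4) is itself a sum of two squares; find a² by testing p − a² for a perfect square:
  37: 37 − 1² = 36 = 6² ⇒ 37 = 1² + 6².
  53: 53 − 1² = 52, 53 − 2² = 49 = 7² ⇒ 53 = 2² + 7².
  Combine using the Brahmagupta–Fibonacci identity (a² + b²)(c² + d²) = (ac − bd)² + (ad + bc)² = (ac + bd)² + (ad − bc)²:
  37 · 53 = 1961: from (1² + 6²)(2² + 7²), take (1·2 − 6·7, 1·7 + 6·2) = (2 − 42, 7 + 12) = (-40, 19); dropping signs (only squares matter) gives (40, 19); check 40² + 19² = 1600 + 361 = 1961 ✓.
  Scale by k = 3: (3·40, 3·19) = (120, 57).
Step 4: Order so x ≤ y and verify: 57² + 120² = 3249 + 14400 = 17649 = n. ✓

n = 17649 = 57² + 120² (one valid representation with x ≤ y).


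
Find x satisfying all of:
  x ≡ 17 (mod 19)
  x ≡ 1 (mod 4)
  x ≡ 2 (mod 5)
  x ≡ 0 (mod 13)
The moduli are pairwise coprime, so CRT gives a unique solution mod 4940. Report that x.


Product of moduli M = 19 · 4 · 5 · 13 = 4940.
Merge one congruence at a time:
  Start: x ≡ 17 (mod 19).
  Combine with x ≡ 1 (mod 4); new modulus lcm = 76.
    Write x = 17 + 19·t and substitute into x ≡ 1 (mod 4): 19·t ≡ 1 − 17 = -16 (mod 4).
    Reduce coefficients mod 4: 3·t ≡ 0 (mod 4).
    The inverse of 3 mod 4 is 3 (since 3·3 = 9 = 2·4 + 1), so t ≡ 3·0 = 0 ≡ 0 (mod 4).
    Then x = 17 + 19·0 = 17, valid modulo lcm(19, 4) = 76: x ≡ 17 (mod 76).
  Combine with x ≡ 2 (mod 5); new modulus lcm = 380.
    Write x = 17 + 76·t and substitute into x ≡ 2 (mod 5): 76·t ≡ 2 − 17 = -15 (mod 5).
    Reduce coefficients mod 5: 1·t ≡ 0 (mod 5).
    So t ≡ 0 (mod 5).
    Then x = 17 + 76·0 = 17, valid modulo lcm(76, 5) = 380: x ≡ 17 (mod 380).
  Combine with x ≡ 0 (mod 13); new modulus lcm = 4940.
    Write x = 17 + 380·t and substitute into x ≡ 0 (mod 13): 380·t ≡ 0 − 17 = -17 (mod 13).
    Reduce coefficients mod 13: 3·t ≡ 9 (mod 13).
    The inverse of 3 mod 13 is 9 (since 3·9 = 27 = 2·13 + 1), so t ≡ 9·9 = 81 ≡ 3 (mod 13).
    Then x = 17 + 380·3 = 1157, valid modulo lcm(380, 13) = 4940: x ≡ 1157 (mod 4940).
Verify against each original: 1157 mod 19 = 17, 1157 mod 4 = 1, 1157 mod 5 = 2, 1157 mod 13 = 0.

x ≡ 1157 (mod 4940).


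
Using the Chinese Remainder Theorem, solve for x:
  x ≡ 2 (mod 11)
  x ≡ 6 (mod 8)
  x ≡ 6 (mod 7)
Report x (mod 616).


Moduli 11, 8, 7 are pairwise coprime; by CRT there is a unique solution modulo M = 11 · 8 · 7 = 616.
Solve pairwise, accumulating the modulus:
  Start with x ≡ 2 (mod 11).
  Combine with x ≡ 6 (mod 8): since gcd(11, 8) = 1, we get a unique residue mod 88.
    Write x = 2 + 11·t and substitute into x ≡ 6 (mod 8): 11·t ≡ 6 − 2 = 4 (mod 8).
    Reduce coefficients mod 8: 3·t ≡ 4 (mod 8).
    The inverse of 3 mod 8 is 3 (since 3·3 = 9 = 1·8 + 1), so t ≡ 3·4 = 12 ≡ 4 (mod 8).
    Then x = 2 + 11·4 = 46, valid modulo lcm(11, 8) = 88: x ≡ 46 (mod 88).
  Combine with x ≡ 6 (mod 7): since gcd(88, 7) = 1, we get a unique residue mod 616.
    Write x = 46 + 88·t and substitute into x ≡ 6 (mod 7): 88·t ≡ 6 − 46 = -40 (mod 7).
    Reduce coefficients mod 7: 4·t ≡ 2 (mod 7).
    The inverse of 4 mod 7 is 2 (since 4·2 = 8 = 1·7 + 1), so t ≡ 2·2 = 4 ≡ 4 (mod 7).
    Then x = 46 + 88·4 = 398, valid modulo lcm(88, 7) = 616: x ≡ 398 (mod 616).
Verify: 398 mod 11 = 2 ✓, 398 mod 8 = 6 ✓, 398 mod 7 = 6 ✓.

x ≡ 398 (mod 616).


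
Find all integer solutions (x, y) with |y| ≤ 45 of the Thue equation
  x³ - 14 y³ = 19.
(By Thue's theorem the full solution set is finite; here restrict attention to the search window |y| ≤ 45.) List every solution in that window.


The equation is x³ - 14y³ = 19. For fixed y, x³ = 14·y³ + 19, so a solution requires the RHS to be a perfect cube.
Strategy: iterate y from -45 to 45, compute RHS = 14·y³ + 19, and check whether it is a (positive or negative) perfect cube.
Check small values of y:
  y = 0: RHS = 19 is not a perfect cube.
  y = 1: RHS = 33 is not a perfect cube.
  y = -1: RHS = 5 is not a perfect cube.
  y = 2: RHS = 131 is not a perfect cube.
  y = -2: RHS = -93 is not a perfect cube.
  y = 3: RHS = 397 is not a perfect cube.
  y = -3: RHS = -359 is not a perfect cube.
Continuing the search up to |y| = 45 finds no solutions either.
No (x, y) in the scanned range satisfies the equation.

No integer solutions with |y| ≤ 45.


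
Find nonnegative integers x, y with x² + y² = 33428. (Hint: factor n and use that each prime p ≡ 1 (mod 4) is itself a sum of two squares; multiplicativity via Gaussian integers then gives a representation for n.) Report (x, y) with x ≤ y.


Step 1: Factor n = 33428 = 2^2 · 61 · 137.
Step 2: Check the mod-4 condition on each prime factor: 2 = 2 (special); 61 ≡ 1 (mod 4), exponent 1; 137 ≡ 1 (mod 4), exponent 1.
All primes ≡ 3 (mod 4) appear to even exponent (or don't appear), so by the two-squares theorem n IS expressible as a sum of two squares.
Step 3: Build a representation. Group n = k² · m with k = 2 and m = 61 · 137 = 8357 (a product of primes ≡ 1 (mod 4)); a representation of m scales to one of n via (k·x)² + (k·y)² = k²(x² + y²). Each prime p ≡ 1 (mod 4) is itself a sum of two squares; find a² by testing p − a² for a perfect square:
  61: 61 − 1² = 60, 61 − 2² = 57, 61 − 3² = 52, 61 − 4² = 45, 61 − 5² = 36 = 6² ⇒ 61 = 5² + 6².
  137: 137 − 1² = 136, 137 − 2² = 133, 137 − 3² = 128, 137 − 4² = 121 = 11² ⇒ 137 = 4² + 11².
  Combine using the Brahmagupta–Fibonacci identity (a² + b²)(c² + d²) = (ac − bd)² + (ad + bc)² = (ac + bd)² + (ad − bc)²:
  61 · 137 = 8357: from (5² + 6²)(4² + 11²), take (5·4 − 6·11, 5·11 + 6·4) = (20 − 66, 55 + 24) = (-46, 79); dropping signs (only squares matter) gives (46, 79); check 46² + 79² = 2116 + 6241 = 8357 ✓.
  Scale by k = 2: (2·46, 2·79) = (92, 158).
Step 4: Order so x ≤ y and verify: 92² + 158² = 8464 + 24964 = 33428 = n. ✓

n = 33428 = 92² + 158² (one valid representation with x ≤ y).


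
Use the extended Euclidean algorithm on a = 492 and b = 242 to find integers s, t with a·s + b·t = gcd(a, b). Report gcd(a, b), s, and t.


Euclidean algorithm on (492, 242) — divide until remainder is 0:
  492 = 2 · 242 + 8
  242 = 30 · 8 + 2
  8 = 4 · 2 + 0
gcd(492, 242) = 2.
Track Bezout coefficients alongside the remainders: start with r₀ = 492 = a·1 + b·0 (s = 1, t = 0) and r₁ = 242 = a·0 + b·1 (s = 0, t = 1); each new remainder r_{k+1} = r_{k-1} − q_k·r_k inherits s_{k+1} = s_{k-1} − q_k·s_k, t_{k+1} = t_{k-1} − q_k·t_k, so r_k = a·s_k + b·t_k at every step:
  q = 2: r = 8, s = 1 − 2·0 = 1, t = 0 − 2·1 = -2  (check: 492·1 + 242·(-2) = 8)
  q = 30: r = 2, s = 0 − 30·1 = -30, t = 1 − 30·(-2) = 61  (check: 492·(-30) + 242·61 = 2)
The row with r = 2 (the gcd) gives the Bezout coefficients s = -30, t = 61.
Result: 492 · (-30) + 242 · (61) = 2.

gcd(492, 242) = 2; s = -30, t = 61 (check: 492·(-30) + 242·61 = 2).


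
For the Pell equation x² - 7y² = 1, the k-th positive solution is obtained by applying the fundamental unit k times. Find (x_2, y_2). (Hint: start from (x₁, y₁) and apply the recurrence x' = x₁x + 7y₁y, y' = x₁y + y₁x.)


Step 1: Find the fundamental solution (x₁, y₁) of x² - 7y² = 1.
  Expand √7 as a continued fraction. a₀ = ⌊√7⌋ = 2; iterate m_{k+1} = d_k·a_k − m_k, d_{k+1} = (7 − m_{k+1}²)/d_k, a_{k+1} = ⌊(a₀ + m_{k+1})/d_{k+1}⌋ (starting m₀ = 0, d₀ = 1), with convergents p_k = a_k·p_{k-1} + p_{k-2}, q_k = a_k·q_{k-1} + q_{k-2} (p₋₁ = 1, q₋₁ = 0):
  k = 0: a₀ = 2; p₀/q₀ = 2/1; p₀² − 7·q₀² = 4 − 7 = -3.
  k = 1: m = 2, d = 3, a = ⌊(2 + 2)/3⌋ = 1; p/q = (1·2 + 1)/(1·1 + 0) = 3/1; p² − 7·q² = 9 − 7 = 2.
  k = 2: m = 1, d = 2, a = ⌊(2 + 1)/2⌋ = 1; p/q = (1·3 + 2)/(1·1 + 1) = 5/2; p² − 7·q² = 25 − 28 = -3.
  k = 3: m = 1, d = 3, a = ⌊(2 + 1)/3⌋ = 1; p/q = (1·5 + 3)/(1·2 + 1) = 8/3; p² − 7·q² = 64 − 63 = 1.
  The first convergent with p² − 7·q² = 1 gives the fundamental solution (x₁, y₁) = (8, 3).
Step 2: Apply the recurrence (x_{n+1}, y_{n+1}) = (x₁x_n + 7y₁y_n, x₁y_n + y₁x_n) repeatedly.
  From (x_1, y_1) = (8, 3): x_2 = 8·8 + 7·3·3 = 127; y_2 = 8·3 + 3·8 = 48.
Step 3: Verify x_2² - 7·y_2² = 16129 - 16128 = 1 (should be 1). ✓

(x_1, y_1) = (8, 3); (x_2, y_2) = (127, 48).


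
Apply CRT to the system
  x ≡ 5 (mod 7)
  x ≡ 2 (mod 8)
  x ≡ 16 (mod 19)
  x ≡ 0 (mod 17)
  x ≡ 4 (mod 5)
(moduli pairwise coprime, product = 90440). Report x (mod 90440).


Product of moduli M = 7 · 8 · 19 · 17 · 5 = 90440.
Merge one congruence at a time:
  Start: x ≡ 5 (mod 7).
  Combine with x ≡ 2 (mod 8); new modulus lcm = 56.
    Write x = 5 + 7·t and substitute into x ≡ 2 (mod 8): 7·t ≡ 2 − 5 = -3 (mod 8).
    Reduce coefficients mod 8: 7·t ≡ 5 (mod 8).
    The inverse of 7 mod 8 is 7 (since 7·7 = 49 = 6·8 + 1), so t ≡ 7·5 = 35 ≡ 3 (mod 8).
    Then x = 5 + 7·3 = 26, valid modulo lcm(7, 8) = 56: x ≡ 26 (mod 56).
  Combine with x ≡ 16 (mod 19); new modulus lcm = 1064.
    Write x = 26 + 56·t and substitute into x ≡ 16 (mod 19): 56·t ≡ 16 − 26 = -10 (mod 19).
    Reduce coefficients mod 19: 18·t ≡ 9 (mod 19).
    The inverse of 18 mod 19 is 18 (since 18·18 = 324 = 17·19 + 1), so t ≡ 18·9 = 162 ≡ 10 (mod 19).
    Then x = 26 + 56·10 = 586, valid modulo lcm(56, 19) = 1064: x ≡ 586 (mod 1064).
  Combine with x ≡ 0 (mod 17); new modulus lcm = 18088.
    Write x = 586 + 1064·t and substitute into x ≡ 0 (mod 17): 1064·t ≡ 0 − 586 = -586 (mod 17).
    Reduce coefficients mod 17: 10·t ≡ 9 (mod 17).
    The inverse of 10 mod 17 is 12 (since 10·12 = 120 = 7·17 + 1), so t ≡ 12·9 = 108 ≡ 6 (mod 17).
    Then x = 586 + 1064·6 = 6970, valid modulo lcm(1064, 17) = 18088: x ≡ 6970 (mod 18088).
  Combine with x ≡ 4 (mod 5); new modulus lcm = 90440.
    Write x = 6970 + 18088·t and substitute into x ≡ 4 (mod 5): 18088·t ≡ 4 − 6970 = -6966 (mod 5).
    Reduce coefficients mod 5: 3·t ≡ 4 (mod 5).
    The inverse of 3 mod 5 is 2 (since 3·2 = 6 = 1·5 + 1), so t ≡ 2·4 = 8 ≡ 3 (mod 5).
    Then x = 6970 + 18088·3 = 61234, valid modulo lcm(18088, 5) = 90440: x ≡ 61234 (mod 90440).
Verify against each original: 61234 mod 7 = 5, 61234 mod 8 = 2, 61234 mod 19 = 16, 61234 mod 17 = 0, 61234 mod 5 = 4.

x ≡ 61234 (mod 90440).


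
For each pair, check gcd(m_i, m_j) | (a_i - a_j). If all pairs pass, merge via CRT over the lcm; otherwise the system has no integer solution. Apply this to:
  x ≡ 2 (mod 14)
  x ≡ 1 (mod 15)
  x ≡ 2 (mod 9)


Moduli 14, 15, 9 are not pairwise coprime, so CRT works modulo lcm(m_i) when all pairwise compatibility conditions hold.
Pairwise compatibility: gcd(m_i, m_j) must divide a_i - a_j for every pair.
Merge one congruence at a time:
  Start: x ≡ 2 (mod 14).
  Combine with x ≡ 1 (mod 15): gcd(14, 15) = 1; 1 - 2 = -1, which IS divisible by 1, so compatible.
    Write x = 2 + 14·t and substitute into x ≡ 1 (mod 15): 14·t ≡ 1 − 2 = -1 (mod 15).
    Reduce coefficients mod 15: 14·t ≡ 14 (mod 15).
    The inverse of 14 mod 15 is 14 (since 14·14 = 196 = 13·15 + 1), so t ≡ 14·14 = 196 ≡ 1 (mod 15).
    Then x = 2 + 14·1 = 16, valid modulo lcm(14, 15) = 210: x ≡ 16 (mod 210).
  Combine with x ≡ 2 (mod 9): gcd(210, 9) = 3, and 2 - 16 = -14 is NOT divisible by 3.
    ⇒ system is inconsistent (no integer solution).

No solution (the system is inconsistent).


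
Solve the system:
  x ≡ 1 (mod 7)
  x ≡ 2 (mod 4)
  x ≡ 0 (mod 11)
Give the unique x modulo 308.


Moduli 7, 4, 11 are pairwise coprime; by CRT there is a unique solution modulo M = 7 · 4 · 11 = 308.
Solve pairwise, accumulating the modulus:
  Start with x ≡ 1 (mod 7).
  Combine with x ≡ 2 (mod 4): since gcd(7, 4) = 1, we get a unique residue mod 28.
    Write x = 1 + 7·t and substitute into x ≡ 2 (mod 4): 7·t ≡ 2 − 1 = 1 (mod 4).
    Reduce coefficients mod 4: 3·t ≡ 1 (mod 4).
    The inverse of 3 mod 4 is 3 (since 3·3 = 9 = 2·4 + 1), so t ≡ 3·1 = 3 ≡ 3 (mod 4).
    Then x = 1 + 7·3 = 22, valid modulo lcm(7, 4) = 28: x ≡ 22 (mod 28).
  Combine with x ≡ 0 (mod 11): since gcd(28, 11) = 1, we get a unique residue mod 308.
    Write x = 22 + 28·t and substitute into x ≡ 0 (mod 11): 28·t ≡ 0 − 22 = -22 (mod 11).
    Reduce coefficients mod 11: 6·t ≡ 0 (mod 11).
    The inverse of 6 mod 11 is 2 (since 6·2 = 12 = 1·11 + 1), so t ≡ 2·0 = 0 ≡ 0 (mod 11).
    Then x = 22 + 28·0 = 22, valid modulo lcm(28, 11) = 308: x ≡ 22 (mod 308).
Verify: 22 mod 7 = 1 ✓, 22 mod 4 = 2 ✓, 22 mod 11 = 0 ✓.

x ≡ 22 (mod 308).


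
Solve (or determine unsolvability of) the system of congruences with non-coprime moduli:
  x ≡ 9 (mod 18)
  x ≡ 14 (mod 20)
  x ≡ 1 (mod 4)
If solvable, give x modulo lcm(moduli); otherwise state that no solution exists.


Moduli 18, 20, 4 are not pairwise coprime, so CRT works modulo lcm(m_i) when all pairwise compatibility conditions hold.
Pairwise compatibility: gcd(m_i, m_j) must divide a_i - a_j for every pair.
Merge one congruence at a time:
  Start: x ≡ 9 (mod 18).
  Combine with x ≡ 14 (mod 20): gcd(18, 20) = 2, and 14 - 9 = 5 is NOT divisible by 2.
    ⇒ system is inconsistent (no integer solution).

No solution (the system is inconsistent).


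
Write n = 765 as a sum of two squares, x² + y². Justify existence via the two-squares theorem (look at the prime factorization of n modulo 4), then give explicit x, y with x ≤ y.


Step 1: Factor n = 765 = 3^2 · 5 · 17.
Step 2: Check the mod-4 condition on each prime factor: 3 ≡ 3 (mod 4), exponent 2 (must be even); 5 ≡ 1 (mod 4), exponent 1; 17 ≡ 1 (mod 4), exponent 1.
All primes ≡ 3 (mod 4) appear to even exponent (or don't appear), so by the two-squares theorem n IS expressible as a sum of two squares.
Step 3: Build a representation. Group n = k² · m with k = 3 and m = 5 · 17 = 85 (a product of primes ≡ 1 (mod 4)); a representation of m scales to one of n via (k·x)² + (k·y)² = k²(x² + y²). Each prime p ≡ 1 (mod 4) is itself a sum of two squares; find a² by testing p − a² for a perfect square:
  5: 5 − 1² = 4 = 2² ⇒ 5 = 1² + 2².
  17: 17 − 1² = 16 = 4² ⇒ 17 = 1² + 4².
  Combine using the Brahmagupta–Fibonacci identity (a² + b²)(c² + d²) = (ac − bd)² + (ad + bc)² = (ac + bd)² + (ad − bc)²:
  5 · 17 = 85: from (1² + 2²)(1² + 4²), take (1·1 − 2·4, 1·4 + 2·1) = (1 − 8, 4 + 2) = (-7, 6); dropping signs (only squares matter) gives (7, 6); check 7² + 6² = 49 + 36 = 85 ✓.
  Scale by k = 3: (3·7, 3·6) = (21, 18).
Step 4: Order so x ≤ y and verify: 18² + 21² = 324 + 441 = 765 = n. ✓

n = 765 = 18² + 21² (one valid representation with x ≤ y).


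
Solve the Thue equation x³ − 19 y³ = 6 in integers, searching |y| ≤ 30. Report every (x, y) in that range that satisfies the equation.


The equation is x³ - 19y³ = 6. For fixed y, x³ = 19·y³ + 6, so a solution requires the RHS to be a perfect cube.
Strategy: iterate y from -30 to 30, compute RHS = 19·y³ + 6, and check whether it is a (positive or negative) perfect cube.
Check small values of y:
  y = 0: RHS = 6 is not a perfect cube.
  y = 1: RHS = 25 is not a perfect cube.
  y = -1: RHS = -13 is not a perfect cube.
  y = 2: RHS = 158 is not a perfect cube.
  y = -2: RHS = -146 is not a perfect cube.
  y = 3: RHS = 519 is not a perfect cube.
  y = -3: RHS = -507 is not a perfect cube.
Continuing the search up to |y| = 30 finds no solutions either.
No (x, y) in the scanned range satisfies the equation.

No integer solutions with |y| ≤ 30.


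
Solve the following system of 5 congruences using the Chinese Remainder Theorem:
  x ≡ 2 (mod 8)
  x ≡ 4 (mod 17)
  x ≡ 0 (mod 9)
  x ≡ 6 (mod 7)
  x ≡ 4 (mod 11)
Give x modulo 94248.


Product of moduli M = 8 · 17 · 9 · 7 · 11 = 94248.
Merge one congruence at a time:
  Start: x ≡ 2 (mod 8).
  Combine with x ≡ 4 (mod 17); new modulus lcm = 136.
    Write x = 2 + 8·t and substitute into x ≡ 4 (mod 17): 8·t ≡ 4 − 2 = 2 (mod 17).
    The inverse of 8 mod 17 is 15 (since 8·15 = 120 = 7·17 + 1), so t ≡ 15·2 = 30 ≡ 13 (mod 17).
    Then x = 2 + 8·13 = 106, valid modulo lcm(8, 17) = 136: x ≡ 106 (mod 136).
  Combine with x ≡ 0 (mod 9); new modulus lcm = 1224.
    Write x = 106 + 136·t and substitute into x ≡ 0 (mod 9): 136·t ≡ 0 − 106 = -106 (mod 9).
    Reduce coefficients mod 9: 1·t ≡ 2 (mod 9).
    So t ≡ 2 (mod 9).
    Then x = 106 + 136·2 = 378, valid modulo lcm(136, 9) = 1224: x ≡ 378 (mod 1224).
  Combine with x ≡ 6 (mod 7); new modulus lcm = 8568.
    Write x = 378 + 1224·t and substitute into x ≡ 6 (mod 7): 1224·t ≡ 6 − 378 = -372 (mod 7).
    Reduce coefficients mod 7: 6·t ≡ 6 (mod 7).
    The inverse of 6 mod 7 is 6 (since 6·6 = 36 = 5·7 + 1), so t ≡ 6·6 = 36 ≡ 1 (mod 7).
    Then x = 378 + 1224·1 = 1602, valid modulo lcm(1224, 7) = 8568: x ≡ 1602 (mod 8568).
  Combine with x ≡ 4 (mod 11); new modulus lcm = 94248.
    Write x = 1602 + 8568·t and substitute into x ≡ 4 (mod 11): 8568·t ≡ 4 − 1602 = -1598 (mod 11).
    Reduce coefficients mod 11: 10·t ≡ 8 (mod 11).
    The inverse of 10 mod 11 is 10 (since 10·10 = 100 = 9·11 + 1), so t ≡ 10·8 = 80 ≡ 3 (mod 11).
    Then x = 1602 + 8568·3 = 27306, valid modulo lcm(8568, 11) = 94248: x ≡ 27306 (mod 94248).
Verify against each original: 27306 mod 8 = 2, 27306 mod 17 = 4, 27306 mod 9 = 0, 27306 mod 7 = 6, 27306 mod 11 = 4.

x ≡ 27306 (mod 94248).


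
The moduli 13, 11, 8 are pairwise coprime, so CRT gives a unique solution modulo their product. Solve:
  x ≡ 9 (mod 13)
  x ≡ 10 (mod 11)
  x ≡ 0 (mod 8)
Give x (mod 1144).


Moduli 13, 11, 8 are pairwise coprime; by CRT there is a unique solution modulo M = 13 · 11 · 8 = 1144.
Solve pairwise, accumulating the modulus:
  Start with x ≡ 9 (mod 13).
  Combine with x ≡ 10 (mod 11): since gcd(13, 11) = 1, we get a unique residue mod 143.
    Write x = 9 + 13·t and substitute into x ≡ 10 (mod 11): 13·t ≡ 10 − 9 = 1 (mod 11).
    Reduce coefficients mod 11: 2·t ≡ 1 (mod 11).
    The inverse of 2 mod 11 is 6 (since 2·6 = 12 = 1·11 + 1), so t ≡ 6·1 = 6 ≡ 6 (mod 11).
    Then x = 9 + 13·6 = 87, valid modulo lcm(13, 11) = 143: x ≡ 87 (mod 143).
  Combine with x ≡ 0 (mod 8): since gcd(143, 8) = 1, we get a unique residue mod 1144.
    Write x = 87 + 143·t and substitute into x ≡ 0 (mod 8): 143·t ≡ 0 − 87 = -87 (mod 8).
    Reduce coefficients mod 8: 7·t ≡ 1 (mod 8).
    The inverse of 7 mod 8 is 7 (since 7·7 = 49 = 6·8 + 1), so t ≡ 7·1 = 7 ≡ 7 (mod 8).
    Then x = 87 + 143·7 = 1088, valid modulo lcm(143, 8) = 1144: x ≡ 1088 (mod 1144).
Verify: 1088 mod 13 = 9 ✓, 1088 mod 11 = 10 ✓, 1088 mod 8 = 0 ✓.

x ≡ 1088 (mod 1144).


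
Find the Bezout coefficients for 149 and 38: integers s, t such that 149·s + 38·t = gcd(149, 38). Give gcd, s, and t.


Euclidean algorithm on (149, 38) — divide until remainder is 0:
  149 = 3 · 38 + 35
  38 = 1 · 35 + 3
  35 = 11 · 3 + 2
  3 = 1 · 2 + 1
  2 = 2 · 1 + 0
gcd(149, 38) = 1.
Track Bezout coefficients alongside the remainders: start with r₀ = 149 = a·1 + b·0 (s = 1, t = 0) and r₁ = 38 = a·0 + b·1 (s = 0, t = 1); each new remainder r_{k+1} = r_{k-1} − q_k·r_k inherits s_{k+1} = s_{k-1} − q_k·s_k, t_{k+1} = t_{k-1} − q_k·t_k, so r_k = a·s_k + b·t_k at every step:
  q = 3: r = 35, s = 1 − 3·0 = 1, t = 0 − 3·1 = -3  (check: 149·1 + 38·(-3) = 35)
  q = 1: r = 3, s = 0 − 1·1 = -1, t = 1 − 1·(-3) = 4  (check: 149·(-1) + 38·4 = 3)
  q = 11: r = 2, s = 1 − 11·(-1) = 12, t = -3 − 11·4 = -47  (check: 149·12 + 38·(-47) = 2)
  q = 1: r = 1, s = -1 − 1·12 = -13, t = 4 − 1·(-47) = 51  (check: 149·(-13) + 38·51 = 1)
The row with r = 1 (the gcd) gives the Bezout coefficients s = -13, t = 51.
Result: 149 · (-13) + 38 · (51) = 1.

gcd(149, 38) = 1; s = -13, t = 51 (check: 149·(-13) + 38·51 = 1).


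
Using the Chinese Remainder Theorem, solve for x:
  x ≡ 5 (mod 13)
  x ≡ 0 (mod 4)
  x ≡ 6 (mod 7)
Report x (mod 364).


Moduli 13, 4, 7 are pairwise coprime; by CRT there is a unique solution modulo M = 13 · 4 · 7 = 364.
Solve pairwise, accumulating the modulus:
  Start with x ≡ 5 (mod 13).
  Combine with x ≡ 0 (mod 4): since gcd(13, 4) = 1, we get a unique residue mod 52.
    Write x = 5 + 13·t and substitute into x ≡ 0 (mod 4): 13·t ≡ 0 − 5 = -5 (mod 4).
    Reduce coefficients mod 4: 1·t ≡ 3 (mod 4).
    So t ≡ 3 (mod 4).
    Then x = 5 + 13·3 = 44, valid modulo lcm(13, 4) = 52: x ≡ 44 (mod 52).
  Combine with x ≡ 6 (mod 7): since gcd(52, 7) = 1, we get a unique residue mod 364.
    Write x = 44 + 52·t and substitute into x ≡ 6 (mod 7): 52·t ≡ 6 − 44 = -38 (mod 7).
    Reduce coefficients mod 7: 3·t ≡ 4 (mod 7).
    The inverse of 3 mod 7 is 5 (since 3·5 = 15 = 2·7 + 1), so t ≡ 5·4 = 20 ≡ 6 (mod 7).
    Then x = 44 + 52·6 = 356, valid modulo lcm(52, 7) = 364: x ≡ 356 (mod 364).
Verify: 356 mod 13 = 5 ✓, 356 mod 4 = 0 ✓, 356 mod 7 = 6 ✓.

x ≡ 356 (mod 364).


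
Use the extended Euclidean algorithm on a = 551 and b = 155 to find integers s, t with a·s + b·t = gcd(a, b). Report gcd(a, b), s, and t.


Euclidean algorithm on (551, 155) — divide until remainder is 0:
  551 = 3 · 155 + 86
  155 = 1 · 86 + 69
  86 = 1 · 69 + 17
  69 = 4 · 17 + 1
  17 = 17 · 1 + 0
gcd(551, 155) = 1.
Track Bezout coefficients alongside the remainders: start with r₀ = 551 = a·1 + b·0 (s = 1, t = 0) and r₁ = 155 = a·0 + b·1 (s = 0, t = 1); each new remainder r_{k+1} = r_{k-1} − q_k·r_k inherits s_{k+1} = s_{k-1} − q_k·s_k, t_{k+1} = t_{k-1} − q_k·t_k, so r_k = a·s_k + b·t_k at every step:
  q = 3: r = 86, s = 1 − 3·0 = 1, t = 0 − 3·1 = -3  (check: 551·1 + 155·(-3) = 86)
  q = 1: r = 69, s = 0 − 1·1 = -1, t = 1 − 1·(-3) = 4  (check: 551·(-1) + 155·4 = 69)
  q = 1: r = 17, s = 1 − 1·(-1) = 2, t = -3 − 1·4 = -7  (check: 551·2 + 155·(-7) = 17)
  q = 4: r = 1, s = -1 − 4·2 = -9, t = 4 − 4·(-7) = 32  (check: 551·(-9) + 155·32 = 1)
The row with r = 1 (the gcd) gives the Bezout coefficients s = -9, t = 32.
Result: 551 · (-9) + 155 · (32) = 1.

gcd(551, 155) = 1; s = -9, t = 32 (check: 551·(-9) + 155·32 = 1).


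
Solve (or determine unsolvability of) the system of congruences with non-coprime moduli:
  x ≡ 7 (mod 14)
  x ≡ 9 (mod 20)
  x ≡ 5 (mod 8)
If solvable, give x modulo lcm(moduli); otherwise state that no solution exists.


Moduli 14, 20, 8 are not pairwise coprime, so CRT works modulo lcm(m_i) when all pairwise compatibility conditions hold.
Pairwise compatibility: gcd(m_i, m_j) must divide a_i - a_j for every pair.
Merge one congruence at a time:
  Start: x ≡ 7 (mod 14).
  Combine with x ≡ 9 (mod 20): gcd(14, 20) = 2; 9 - 7 = 2, which IS divisible by 2, so compatible.
    Write x = 7 + 14·t and substitute into x ≡ 9 (mod 20): 14·t ≡ 9 − 7 = 2 (mod 20).
    Divide the congruence (and modulus) by g = 2: 7·t ≡ 1 (mod 10).
    The inverse of 7 mod 10 is 3 (since 7·3 = 21 = 2·10 + 1), so t ≡ 3·1 = 3 ≡ 3 (mod 10).
    Then x = 7 + 14·3 = 49, valid modulo lcm(14, 20) = 140: x ≡ 49 (mod 140).
  Combine with x ≡ 5 (mod 8): gcd(140, 8) = 4; 5 - 49 = -44, which IS divisible by 4, so compatible.
    Write x = 49 + 140·t and substitute into x ≡ 5 (mod 8): 140·t ≡ 5 − 49 = -44 (mod 8).
    Divide the congruence (and modulus) by g = 4: 35·t ≡ -11 (mod 2).
    Reduce coefficients mod 2: 1·t ≡ 1 (mod 2).
    So t ≡ 1 (mod 2).
    Then x = 49 + 140·1 = 189, valid modulo lcm(140, 8) = 280: x ≡ 189 (mod 280).
Verify: 189 mod 14 = 7, 189 mod 20 = 9, 189 mod 8 = 5.

x ≡ 189 (mod 280).


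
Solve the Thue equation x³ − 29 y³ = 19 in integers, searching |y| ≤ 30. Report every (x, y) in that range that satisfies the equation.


The equation is x³ - 29y³ = 19. For fixed y, x³ = 29·y³ + 19, so a solution requires the RHS to be a perfect cube.
Strategy: iterate y from -30 to 30, compute RHS = 29·y³ + 19, and check whether it is a (positive or negative) perfect cube.
Check small values of y:
  y = 0: RHS = 19 is not a perfect cube.
  y = 1: RHS = 48 is not a perfect cube.
  y = -1: RHS = -10 is not a perfect cube.
  y = 2: RHS = 251 is not a perfect cube.
  y = -2: RHS = -213 is not a perfect cube.
  y = 3: RHS = 802 is not a perfect cube.
  y = -3: RHS = -764 is not a perfect cube.
Continuing the search up to |y| = 30 finds no solutions either.
No (x, y) in the scanned range satisfies the equation.

No integer solutions with |y| ≤ 30.


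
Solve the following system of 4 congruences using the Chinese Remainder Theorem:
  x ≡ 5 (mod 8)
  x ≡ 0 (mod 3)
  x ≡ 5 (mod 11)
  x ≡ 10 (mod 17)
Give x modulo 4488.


Product of moduli M = 8 · 3 · 11 · 17 = 4488.
Merge one congruence at a time:
  Start: x ≡ 5 (mod 8).
  Combine with x ≡ 0 (mod 3); new modulus lcm = 24.
    Write x = 5 + 8·t and substitute into x ≡ 0 (mod 3): 8·t ≡ 0 − 5 = -5 (mod 3).
    Reduce coefficients mod 3: 2·t ≡ 1 (mod 3).
    The inverse of 2 mod 3 is 2 (since 2·2 = 4 = 1·3 + 1), so t ≡ 2·1 = 2 ≡ 2 (mod 3).
    Then x = 5 + 8·2 = 21, valid modulo lcm(8, 3) = 24: x ≡ 21 (mod 24).
  Combine with x ≡ 5 (mod 11); new modulus lcm = 264.
    Write x = 21 + 24·t and substitute into x ≡ 5 (mod 11): 24·t ≡ 5 − 21 = -16 (mod 11).
    Reduce coefficients mod 11: 2·t ≡ 6 (mod 11).
    The inverse of 2 mod 11 is 6 (since 2·6 = 12 = 1·11 + 1), so t ≡ 6·6 = 36 ≡ 3 (mod 11).
    Then x = 21 + 24·3 = 93, valid modulo lcm(24, 11) = 264: x ≡ 93 (mod 264).
  Combine with x ≡ 10 (mod 17); new modulus lcm = 4488.
    Write x = 93 + 264·t and substitute into x ≡ 10 (mod 17): 264·t ≡ 10 − 93 = -83 (mod 17).
    Reduce coefficients mod 17: 9·t ≡ 2 (mod 17).
    The inverse of 9 mod 17 is 2 (since 9·2 = 18 = 1·17 + 1), so t ≡ 2·2 = 4 ≡ 4 (mod 17).
    Then x = 93 + 264·4 = 1149, valid modulo lcm(264, 17) = 4488: x ≡ 1149 (mod 4488).
Verify against each original: 1149 mod 8 = 5, 1149 mod 3 = 0, 1149 mod 11 = 5, 1149 mod 17 = 10.

x ≡ 1149 (mod 4488).


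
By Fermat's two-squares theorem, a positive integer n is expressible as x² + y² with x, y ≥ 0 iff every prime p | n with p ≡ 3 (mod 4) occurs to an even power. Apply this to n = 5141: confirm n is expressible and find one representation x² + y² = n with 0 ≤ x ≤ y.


Step 1: Factor n = 5141 = 53 · 97.
Step 2: Check the mod-4 condition on each prime factor: 53 ≡ 1 (mod 4), exponent 1; 97 ≡ 1 (mod 4), exponent 1.
All primes ≡ 3 (mod 4) appear to even exponent (or don't appear), so by the two-squares theorem n IS expressible as a sum of two squares.
Step 3: Build a representation. Here n = 53 · 97 is a product of primes ≡ 1 (mod 4). Each prime p ≡ 1 (mod 4) is itself a sum of two squares; find a² by testing p − a² for a perfect square:
  53: 53 − 1² = 52, 53 − 2² = 49 = 7² ⇒ 53 = 2² + 7².
  97: 97 − 1² = 96, 97 − 2² = 93, 97 − 3² = 88, 97 − 4² = 81 = 9² ⇒ 97 = 4² + 9².
  Combine using the Brahmagupta–Fibonacci identity (a² + b²)(c² + d²) = (ac − bd)² + (ad + bc)² = (ac + bd)² + (ad − bc)²:
  53 · 97 = 5141: from (2² + 7²)(4² + 9²), take (2·4 − 7·9, 2·9 + 7·4) = (8 − 63, 18 + 28) = (-55, 46); dropping signs (only squares matter) gives (55, 46); check 55² + 46² = 3025 + 2116 = 5141 ✓.
Step 4: Order so x ≤ y and verify: 46² + 55² = 2116 + 3025 = 5141 = n. ✓

n = 5141 = 46² + 55² (one valid representation with x ≤ y).


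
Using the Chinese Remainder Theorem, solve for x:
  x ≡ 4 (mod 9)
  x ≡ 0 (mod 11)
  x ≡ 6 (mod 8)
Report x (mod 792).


Moduli 9, 11, 8 are pairwise coprime; by CRT there is a unique solution modulo M = 9 · 11 · 8 = 792.
Solve pairwise, accumulating the modulus:
  Start with x ≡ 4 (mod 9).
  Combine with x ≡ 0 (mod 11): since gcd(9, 11) = 1, we get a unique residue mod 99.
    Write x = 4 + 9·t and substitute into x ≡ 0 (mod 11): 9·t ≡ 0 − 4 = -4 (mod 11).
    Reduce coefficients mod 11: 9·t ≡ 7 (mod 11).
    The inverse of 9 mod 11 is 5 (since 9·5 = 45 = 4·11 + 1), so t ≡ 5·7 = 35 ≡ 2 (mod 11).
    Then x = 4 + 9·2 = 22, valid modulo lcm(9, 11) = 99: x ≡ 22 (mod 99).
  Combine with x ≡ 6 (mod 8): since gcd(99, 8) = 1, we get a unique residue mod 792.
    Write x = 22 + 99·t and substitute into x ≡ 6 (mod 8): 99·t ≡ 6 − 22 = -16 (mod 8).
    Reduce coefficients mod 8: 3·t ≡ 0 (mod 8).
    The inverse of 3 mod 8 is 3 (since 3·3 = 9 = 1·8 + 1), so t ≡ 3·0 = 0 ≡ 0 (mod 8).
    Then x = 22 + 99·0 = 22, valid modulo lcm(99, 8) = 792: x ≡ 22 (mod 792).
Verify: 22 mod 9 = 4 ✓, 22 mod 11 = 0 ✓, 22 mod 8 = 6 ✓.

x ≡ 22 (mod 792).


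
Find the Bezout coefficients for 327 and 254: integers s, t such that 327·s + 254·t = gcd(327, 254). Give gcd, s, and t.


Euclidean algorithm on (327, 254) — divide until remainder is 0:
  327 = 1 · 254 + 73
  254 = 3 · 73 + 35
  73 = 2 · 35 + 3
  35 = 11 · 3 + 2
  3 = 1 · 2 + 1
  2 = 2 · 1 + 0
gcd(327, 254) = 1.
Track Bezout coefficients alongside the remainders: start with r₀ = 327 = a·1 + b·0 (s = 1, t = 0) and r₁ = 254 = a·0 + b·1 (s = 0, t = 1); each new remainder r_{k+1} = r_{k-1} − q_k·r_k inherits s_{k+1} = s_{k-1} − q_k·s_k, t_{k+1} = t_{k-1} − q_k·t_k, so r_k = a·s_k + b·t_k at every step:
  q = 1: r = 73, s = 1 − 1·0 = 1, t = 0 − 1·1 = -1  (check: 327·1 + 254·(-1) = 73)
  q = 3: r = 35, s = 0 − 3·1 = -3, t = 1 − 3·(-1) = 4  (check: 327·(-3) + 254·4 = 35)
  q = 2: r = 3, s = 1 − 2·(-3) = 7, t = -1 − 2·4 = -9  (check: 327·7 + 254·(-9) = 3)
  q = 11: r = 2, s = -3 − 11·7 = -80, t = 4 − 11·(-9) = 103  (check: 327·(-80) + 254·103 = 2)
  q = 1: r = 1, s = 7 − 1·(-80) = 87, t = -9 − 1·103 = -112  (check: 327·87 + 254·(-112) = 1)
The row with r = 1 (the gcd) gives the Bezout coefficients s = 87, t = -112.
Result: 327 · (87) + 254 · (-112) = 1.

gcd(327, 254) = 1; s = 87, t = -112 (check: 327·87 + 254·(-112) = 1).


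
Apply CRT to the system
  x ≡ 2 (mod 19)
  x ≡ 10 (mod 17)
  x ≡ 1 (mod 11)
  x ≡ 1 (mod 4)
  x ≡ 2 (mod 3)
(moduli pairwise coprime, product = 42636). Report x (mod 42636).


Product of moduli M = 19 · 17 · 11 · 4 · 3 = 42636.
Merge one congruence at a time:
  Start: x ≡ 2 (mod 19).
  Combine with x ≡ 10 (mod 17); new modulus lcm = 323.
    Write x = 2 + 19·t and substitute into x ≡ 10 (mod 17): 19·t ≡ 10 − 2 = 8 (mod 17).
    Reduce coefficients mod 17: 2·t ≡ 8 (mod 17).
    The inverse of 2 mod 17 is 9 (since 2·9 = 18 = 1·17 + 1), so t ≡ 9·8 = 72 ≡ 4 (mod 17).
    Then x = 2 + 19·4 = 78, valid modulo lcm(19, 17) = 323: x ≡ 78 (mod 323).
  Combine with x ≡ 1 (mod 11); new modulus lcm = 3553.
    Write x = 78 + 323·t and substitute into x ≡ 1 (mod 11): 323·t ≡ 1 − 78 = -77 (mod 11).
    Reduce coefficients mod 11: 4·t ≡ 0 (mod 11).
    The inverse of 4 mod 11 is 3 (since 4·3 = 12 = 1·11 + 1), so t ≡ 3·0 = 0 ≡ 0 (mod 11).
    Then x = 78 + 323·0 = 78, valid modulo lcm(323, 11) = 3553: x ≡ 78 (mod 3553).
  Combine with x ≡ 1 (mod 4); new modulus lcm = 14212.
    Write x = 78 + 3553·t and substitute into x ≡ 1 (mod 4): 3553·t ≡ 1 − 78 = -77 (mod 4).
    Reduce coefficients mod 4: 1·t ≡ 3 (mod 4).
    So t ≡ 3 (mod 4).
    Then x = 78 + 3553·3 = 10737, valid modulo lcm(3553, 4) = 14212: x ≡ 10737 (mod 14212).
  Combine with x ≡ 2 (mod 3); new modulus lcm = 42636.
    Write x = 10737 + 14212·t and substitute into x ≡ 2 (mod 3): 14212·t ≡ 2 − 10737 = -10735 (mod 3).
    Reduce coefficients mod 3: 1·t ≡ 2 (mod 3).
    So t ≡ 2 (mod 3).
    Then x = 10737 + 14212·2 = 39161, valid modulo lcm(14212, 3) = 42636: x ≡ 39161 (mod 42636).
Verify against each original: 39161 mod 19 = 2, 39161 mod 17 = 10, 39161 mod 11 = 1, 39161 mod 4 = 1, 39161 mod 3 = 2.

x ≡ 39161 (mod 42636).


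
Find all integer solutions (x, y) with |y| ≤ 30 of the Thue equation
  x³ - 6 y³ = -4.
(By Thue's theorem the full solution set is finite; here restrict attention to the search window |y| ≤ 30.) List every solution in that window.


The equation is x³ - 6y³ = -4. For fixed y, x³ = 6·y³ − 4, so a solution requires the RHS to be a perfect cube.
Strategy: iterate y from -30 to 30, compute RHS = 6·y³ − 4, and check whether it is a (positive or negative) perfect cube.
Check small values of y:
  y = 0: RHS = -4 is not a perfect cube.
  y = 1: RHS = 2 is not a perfect cube.
  y = -1: RHS = -10 is not a perfect cube.
  y = 2: RHS = 44 is not a perfect cube.
  y = -2: RHS = -52 is not a perfect cube.
  y = 3: RHS = 158 is not a perfect cube.
  y = -3: RHS = -166 is not a perfect cube.
Continuing the search up to |y| = 30 finds no solutions either.
No (x, y) in the scanned range satisfies the equation.

No integer solutions with |y| ≤ 30.


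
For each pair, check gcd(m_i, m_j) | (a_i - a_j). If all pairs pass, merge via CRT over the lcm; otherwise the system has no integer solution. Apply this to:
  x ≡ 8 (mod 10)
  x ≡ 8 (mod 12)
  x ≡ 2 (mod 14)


Moduli 10, 12, 14 are not pairwise coprime, so CRT works modulo lcm(m_i) when all pairwise compatibility conditions hold.
Pairwise compatibility: gcd(m_i, m_j) must divide a_i - a_j for every pair.
Merge one congruence at a time:
  Start: x ≡ 8 (mod 10).
  Combine with x ≡ 8 (mod 12): gcd(10, 12) = 2; 8 - 8 = 0, which IS divisible by 2, so compatible.
    Write x = 8 + 10·t and substitute into x ≡ 8 (mod 12): 10·t ≡ 8 − 8 = 0 (mod 12).
    Divide the congruence (and modulus) by g = 2: 5·t ≡ 0 (mod 6).
    The inverse of 5 mod 6 is 5 (since 5·5 = 25 = 4·6 + 1), so t ≡ 5·0 = 0 ≡ 0 (mod 6).
    Then x = 8 + 10·0 = 8, valid modulo lcm(10, 12) = 60: x ≡ 8 (mod 60).
  Combine with x ≡ 2 (mod 14): gcd(60, 14) = 2; 2 - 8 = -6, which IS divisible by 2, so compatible.
    Write x = 8 + 60·t and substitute into x ≡ 2 (mod 14): 60·t ≡ 2 − 8 = -6 (mod 14).
    Divide the congruence (and modulus) by g = 2: 30·t ≡ -3 (mod 7).
    Reduce coefficients mod 7: 2·t ≡ 4 (mod 7).
    The inverse of 2 mod 7 is 4 (since 2·4 = 8 = 1·7 + 1), so t ≡ 4·4 = 16 ≡ 2 (mod 7).
    Then x = 8 + 60·2 = 128, valid modulo lcm(60, 14) = 420: x ≡ 128 (mod 420).
Verify: 128 mod 10 = 8, 128 mod 12 = 8, 128 mod 14 = 2.

x ≡ 128 (mod 420).


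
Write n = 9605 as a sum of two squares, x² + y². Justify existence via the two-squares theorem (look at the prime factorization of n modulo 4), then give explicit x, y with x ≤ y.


Step 1: Factor n = 9605 = 5 · 17 · 113.
Step 2: Check the mod-4 condition on each prime factor: 5 ≡ 1 (mod 4), exponent 1; 17 ≡ 1 (mod 4), exponent 1; 113 ≡ 1 (mod 4), exponent 1.
All primes ≡ 3 (mod 4) appear to even exponent (or don't appear), so by the two-squares theorem n IS expressible as a sum of two squares.
Step 3: Build a representation. Here n = 5 · 17 · 113 is a product of primes ≡ 1 (mod 4). Each prime p ≡ 1 (mod 4) is itself a sum of two squares; find a² by testing p − a² for a perfect square:
  5: 5 − 1² = 4 = 2² ⇒ 5 = 1² + 2².
  17: 17 − 1² = 16 = 4² ⇒ 17 = 1² + 4².
  113: 113 − 1² = 112, 113 − 2² = 109, 113 − 3² = 104, 113 − 4² = 97, 113 − 5² = 88, 113 − 6² = 77, 113 − 7² = 64 = 8² ⇒ 113 = 7² + 8².
  Combine using the Brahmagupta–Fibonacci identity (a² + b²)(c² + d²) = (ac − bd)² + (ad + bc)² = (ac + bd)² + (ad − bc)²:
  5 · 17 = 85: from (1² + 2²)(1² + 4²), take (1·1 − 2·4, 1·4 + 2·1) = (1 − 8, 4 + 2) = (-7, 6); dropping signs (only squares matter) gives (7, 6); check 7² + 6² = 49 + 36 = 85 ✓.
  85 · 113 = 9605: from (7² + 6²)(7² + 8²), take (7·7 − 6·8, 7·8 + 6·7) = (49 − 48, 56 + 42) = (1, 98); check 1² + 98² = 1 + 9604 = 9605 ✓.
Step 4: Order so x ≤ y and verify: 1² + 98² = 1 + 9604 = 9605 = n. ✓

n = 9605 = 1² + 98² (one valid representation with x ≤ y).


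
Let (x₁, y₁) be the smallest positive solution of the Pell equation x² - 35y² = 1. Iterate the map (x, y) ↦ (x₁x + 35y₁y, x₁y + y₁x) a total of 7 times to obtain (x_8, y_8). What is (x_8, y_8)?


Step 1: Find the fundamental solution (x₁, y₁) of x² - 35y² = 1.
  Expand √35 as a continued fraction. a₀ = ⌊√35⌋ = 5; iterate m_{k+1} = d_k·a_k − m_k, d_{k+1} = (35 − m_{k+1}²)/d_k, a_{k+1} = ⌊(a₀ + m_{k+1})/d_{k+1}⌋ (starting m₀ = 0, d₀ = 1), with convergents p_k = a_k·p_{k-1} + p_{k-2}, q_k = a_k·q_{k-1} + q_{k-2} (p₋₁ = 1, q₋₁ = 0):
  k = 0: a₀ = 5; p₀/q₀ = 5/1; p₀² − 35·q₀² = 25 − 35 = -10.
  k = 1: m = 5, d = 10, a = ⌊(5 + 5)/10⌋ = 1; p/q = (1·5 + 1)/(1·1 + 0) = 6/1; p² − 35·q² = 36 − 35 = 1.
  The first convergent with p² − 35·q² = 1 gives the fundamental solution (x₁, y₁) = (6, 1).
Step 2: Apply the recurrence (x_{n+1}, y_{n+1}) = (x₁x_n + 35y₁y_n, x₁y_n + y₁x_n) repeatedly.
  From (x_1, y_1) = (6, 1): x_2 = 6·6 + 35·1·1 = 71; y_2 = 6·1 + 1·6 = 12.
  From (x_2, y_2) = (71, 12): x_3 = 6·71 + 35·1·12 = 846; y_3 = 6·12 + 1·71 = 143.
  From (x_3, y_3) = (846, 143): x_4 = 6·846 + 35·1·143 = 10081; y_4 = 6·143 + 1·846 = 1704.
  From (x_4, y_4) = (10081, 1704): x_5 = 6·10081 + 35·1·1704 = 120126; y_5 = 6·1704 + 1·10081 = 20305.
  From (x_5, y_5) = (120126, 20305): x_6 = 6·120126 + 35·1·20305 = 1431431; y_6 = 6·20305 + 1·120126 = 241956.
  From (x_6, y_6) = (1431431, 241956): x_7 = 6·1431431 + 35·1·241956 = 17057046; y_7 = 6·241956 + 1·1431431 = 2883167.
  From (x_7, y_7) = (17057046, 2883167): x_8 = 6·17057046 + 35·1·2883167 = 203253121; y_8 = 6·2883167 + 1·17057046 = 34356048.
Step 3: Verify x_8² - 35·y_8² = 41311831196240641 - 41311831196240640 = 1 (should be 1). ✓

(x_1, y_1) = (6, 1); (x_8, y_8) = (203253121, 34356048).


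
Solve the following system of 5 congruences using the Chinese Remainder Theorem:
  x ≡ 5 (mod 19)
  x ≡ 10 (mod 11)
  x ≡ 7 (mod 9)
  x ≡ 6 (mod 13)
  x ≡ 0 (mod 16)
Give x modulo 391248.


Product of moduli M = 19 · 11 · 9 · 13 · 16 = 391248.
Merge one congruence at a time:
  Start: x ≡ 5 (mod 19).
  Combine with x ≡ 10 (mod 11); new modulus lcm = 209.
    Write x = 5 + 19·t and substitute into x ≡ 10 (mod 11): 19·t ≡ 10 − 5 = 5 (mod 11).
    Reduce coefficients mod 11: 8·t ≡ 5 (mod 11).
    The inverse of 8 mod 11 is 7 (since 8·7 = 56 = 5·11 + 1), so t ≡ 7·5 = 35 ≡ 2 (mod 11).
    Then x = 5 + 19·2 = 43, valid modulo lcm(19, 11) = 209: x ≡ 43 (mod 209).
  Combine with x ≡ 7 (mod 9); new modulus lcm = 1881.
    Write x = 43 + 209·t and substitute into x ≡ 7 (mod 9): 209·t ≡ 7 − 43 = -36 (mod 9).
    Reduce coefficients mod 9: 2·t ≡ 0 (mod 9).
    The inverse of 2 mod 9 is 5 (since 2·5 = 10 = 1·9 + 1), so t ≡ 5·0 = 0 ≡ 0 (mod 9).
    Then x = 43 + 209·0 = 43, valid modulo lcm(209, 9) = 1881: x ≡ 43 (mod 1881).
  Combine with x ≡ 6 (mod 13); new modulus lcm = 24453.
    Write x = 43 + 1881·t and substitute into x ≡ 6 (mod 13): 1881·t ≡ 6 − 43 = -37 (mod 13).
    Reduce coefficients mod 13: 9·t ≡ 2 (mod 13).
    The inverse of 9 mod 13 is 3 (since 9·3 = 27 = 2·13 + 1), so t ≡ 3·2 = 6 ≡ 6 (mod 13).
    Then x = 43 + 1881·6 = 11329, valid modulo lcm(1881, 13) = 24453: x ≡ 11329 (mod 24453).
  Combine with x ≡ 0 (mod 16); new modulus lcm = 391248.
    Write x = 11329 + 24453·t and substitute into x ≡ 0 (mod 16): 24453·t ≡ 0 − 11329 = -11329 (mod 16).
    Reduce coefficients mod 16: 5·t ≡ 15 (mod 16).
    The inverse of 5 mod 16 is 13 (since 5·13 = 65 = 4·16 + 1), so t ≡ 13·15 = 195 ≡ 3 (mod 16).
    Then x = 11329 + 24453·3 = 84688, valid modulo lcm(24453, 16) = 391248: x ≡ 84688 (mod 391248).
Verify against each original: 84688 mod 19 = 5, 84688 mod 11 = 10, 84688 mod 9 = 7, 84688 mod 13 = 6, 84688 mod 16 = 0.

x ≡ 84688 (mod 391248).
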